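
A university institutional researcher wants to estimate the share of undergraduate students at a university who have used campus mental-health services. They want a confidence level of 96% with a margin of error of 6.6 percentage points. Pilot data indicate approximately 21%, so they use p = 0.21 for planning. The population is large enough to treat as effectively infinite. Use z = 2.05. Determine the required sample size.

161

With p = 0.21, p(1−p) = 0.1659.
n = z²·p(1−p)/E² = 2.05² × 0.1659 / 0.066² = 4.2025 × 0.1659 / 0.004356 ≈ 160.05.
Rounding up gives n = 161.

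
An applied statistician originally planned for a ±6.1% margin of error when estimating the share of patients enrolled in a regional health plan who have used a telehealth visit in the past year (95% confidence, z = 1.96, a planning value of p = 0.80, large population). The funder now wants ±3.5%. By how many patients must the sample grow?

336

At ±6.1%: n = 1.96² × 0.1600 / 0.061² ≈ 165.19 → 166.
At ±3.5%: n = 1.96² × 0.1600 / 0.035² ≈ 501.76 → 502.
Additional respondents: 502 − 166 = 336.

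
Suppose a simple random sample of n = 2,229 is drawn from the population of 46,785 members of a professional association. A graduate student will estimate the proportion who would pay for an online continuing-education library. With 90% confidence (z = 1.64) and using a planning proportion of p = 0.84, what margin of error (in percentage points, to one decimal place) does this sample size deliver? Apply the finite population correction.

1.2

Finite-population factor: (N−n)/(N−1) = (46785−2229)/(46785−1) = 0.9524.
SE(p̂) = √[p(1−p)/n · (N−n)/(N−1)] = √[0.1344/2229 × 0.9524] = 0.00758.
E = z × SE = 1.64 × 0.00758 = 0.01243 ≈ 1.2 percentage points.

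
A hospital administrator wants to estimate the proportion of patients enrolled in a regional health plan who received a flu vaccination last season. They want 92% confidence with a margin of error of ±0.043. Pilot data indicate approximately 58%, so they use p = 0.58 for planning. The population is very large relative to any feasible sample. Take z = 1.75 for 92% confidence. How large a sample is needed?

With p = 0.58, p(1−p) = 0.2436.
n = z²·p(1−p)/E² = 1.75² × 0.2436 / 0.043² = 3.0625 × 0.2436 / 0.001849 ≈ 403.47.
Rounding up gives n = 404.

404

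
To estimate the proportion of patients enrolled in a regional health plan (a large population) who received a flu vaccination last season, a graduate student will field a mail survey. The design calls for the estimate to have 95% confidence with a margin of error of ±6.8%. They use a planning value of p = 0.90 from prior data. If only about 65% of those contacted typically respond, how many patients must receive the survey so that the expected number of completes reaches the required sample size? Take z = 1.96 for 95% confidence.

116

Completed interviews needed: n₀ = 1.96² × 0.0900 / 0.068² ≈ 74.77 → 75.
At a 65% response rate, contacts needed = 75 / 0.65 ≈ 115.38 → 116.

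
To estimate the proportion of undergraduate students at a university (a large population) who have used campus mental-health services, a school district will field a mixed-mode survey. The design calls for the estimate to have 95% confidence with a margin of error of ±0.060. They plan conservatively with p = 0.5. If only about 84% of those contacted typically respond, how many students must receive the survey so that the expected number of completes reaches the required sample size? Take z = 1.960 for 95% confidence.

318

Completed interviews needed: n₀ = 1.960² × 0.2500 / 0.060² ≈ 266.78 → 267.
At an 84% response rate, contacts needed = 267 / 0.84 ≈ 317.86 → 318.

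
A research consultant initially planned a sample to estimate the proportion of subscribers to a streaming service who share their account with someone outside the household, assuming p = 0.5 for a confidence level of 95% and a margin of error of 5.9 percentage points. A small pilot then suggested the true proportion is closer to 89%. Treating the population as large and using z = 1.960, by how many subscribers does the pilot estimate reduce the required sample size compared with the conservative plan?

167

Conservative (p = 0.5): n = 1.960² × 0.25 / 0.059² ≈ 275.90 → 276.
Using p = 0.89: p(1−p) = 0.0979, so n = 1.960² × 0.0979 / 0.059² ≈ 108.04 → 109.
Reduction: 276 − 109 = 167.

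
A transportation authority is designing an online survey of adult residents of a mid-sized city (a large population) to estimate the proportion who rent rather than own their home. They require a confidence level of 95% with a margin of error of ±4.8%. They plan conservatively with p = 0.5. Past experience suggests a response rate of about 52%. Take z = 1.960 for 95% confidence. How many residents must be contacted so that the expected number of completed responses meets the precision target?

802

Completed interviews needed: n₀ = 1.960² × 0.2500 / 0.048² ≈ 416.84 → 417.
At a 52% response rate, contacts needed = 417 / 0.52 ≈ 801.92 → 802.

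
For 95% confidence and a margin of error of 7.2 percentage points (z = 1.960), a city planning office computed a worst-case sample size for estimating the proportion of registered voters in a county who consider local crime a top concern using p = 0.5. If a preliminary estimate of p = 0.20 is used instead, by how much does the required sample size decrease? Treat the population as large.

Conservative (p = 0.5): n = 1.960² × 0.25 / 0.072² ≈ 185.26 → 186.
Using p = 0.20: p(1−p) = 0.1600, so n = 1.960² × 0.1600 / 0.072² ≈ 118.57 → 119.
Reduction: 186 − 119 = 67.

67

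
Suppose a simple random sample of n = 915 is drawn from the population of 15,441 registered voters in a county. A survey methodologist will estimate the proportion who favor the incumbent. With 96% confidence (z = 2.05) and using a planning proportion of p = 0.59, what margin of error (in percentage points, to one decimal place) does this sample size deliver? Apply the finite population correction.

Finite-population factor: (N−n)/(N−1) = (15441−915)/(15441−1) = 0.9408.
SE(p̂) = √[p(1−p)/n · (N−n)/(N−1)] = √[0.2419/915 × 0.9408] = 0.01577.
E = z × SE = 2.05 × 0.01577 = 0.03233 ≈ 3.2 percentage points.

3.2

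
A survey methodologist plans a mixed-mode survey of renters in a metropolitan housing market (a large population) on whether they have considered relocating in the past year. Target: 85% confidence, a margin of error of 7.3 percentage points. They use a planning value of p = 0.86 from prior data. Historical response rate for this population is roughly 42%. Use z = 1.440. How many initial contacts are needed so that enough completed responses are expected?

112

Completed interviews needed: n₀ = 1.440² × 0.1204 / 0.073² ≈ 46.85 → 47.
At a 42% response rate, contacts needed = 47 / 0.42 ≈ 111.90 → 112.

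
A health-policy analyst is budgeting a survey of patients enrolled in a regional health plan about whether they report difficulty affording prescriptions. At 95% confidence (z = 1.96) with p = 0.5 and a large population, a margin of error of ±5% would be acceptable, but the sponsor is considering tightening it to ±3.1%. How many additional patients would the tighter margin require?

At ±5%: n = 1.96² × 0.2500 / 0.050² ≈ 384.16 → 385.
At ±3.1%: n = 1.96² × 0.2500 / 0.031² ≈ 999.38 → 1000.
Additional respondents: 1000 − 385 = 615.

615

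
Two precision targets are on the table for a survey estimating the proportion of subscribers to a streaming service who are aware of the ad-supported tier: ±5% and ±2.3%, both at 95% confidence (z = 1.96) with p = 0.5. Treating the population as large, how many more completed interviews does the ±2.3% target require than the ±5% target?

At ±5%: n = 1.96² × 0.2500 / 0.050² ≈ 384.16 → 385.
At ±2.3%: n = 1.96² × 0.2500 / 0.023² ≈ 1815.50 → 1816.
Additional respondents: 1816 − 385 = 1431.

1431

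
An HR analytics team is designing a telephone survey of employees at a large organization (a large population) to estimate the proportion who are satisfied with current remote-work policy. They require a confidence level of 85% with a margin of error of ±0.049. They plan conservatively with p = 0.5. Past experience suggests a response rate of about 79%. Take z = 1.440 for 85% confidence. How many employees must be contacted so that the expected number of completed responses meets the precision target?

274

Completed interviews needed: n₀ = 1.440² × 0.2500 / 0.049² ≈ 215.91 → 216.
At a 79% response rate, contacts needed = 216 / 0.79 ≈ 273.42 → 274.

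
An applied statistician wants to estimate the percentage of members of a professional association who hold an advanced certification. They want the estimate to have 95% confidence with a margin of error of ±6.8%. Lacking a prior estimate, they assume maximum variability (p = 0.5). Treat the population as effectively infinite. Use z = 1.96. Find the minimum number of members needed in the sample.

208

With p = 0.5, p(1−p) = 0.25.
n = z²·p(1−p)/E² = 1.96² × 0.2500 / 0.068² = 3.8416 × 0.2500 / 0.004624 ≈ 207.70.
Rounding up gives n = 208.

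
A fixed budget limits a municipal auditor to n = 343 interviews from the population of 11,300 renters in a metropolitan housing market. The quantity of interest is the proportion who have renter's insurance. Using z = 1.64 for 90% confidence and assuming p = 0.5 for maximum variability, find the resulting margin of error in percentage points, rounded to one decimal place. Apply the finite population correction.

4.4

Finite-population factor: (N−n)/(N−1) = (11300−343)/(11300−1) = 0.9697.
SE(p̂) = √[p(1−p)/n · (N−n)/(N−1)] = √[0.2500/343 × 0.9697] = 0.02659.
E = z × SE = 1.64 × 0.02659 = 0.04360 ≈ 4.4 percentage points.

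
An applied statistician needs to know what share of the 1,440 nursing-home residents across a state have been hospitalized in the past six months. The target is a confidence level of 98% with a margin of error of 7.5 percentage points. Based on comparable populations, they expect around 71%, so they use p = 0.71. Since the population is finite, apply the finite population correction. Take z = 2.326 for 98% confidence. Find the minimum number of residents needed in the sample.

Unadjusted: n₀ = 2.326² × 0.71 × 0.29 / 0.075² ≈ 198.04, so n₀ = 199.
Finite population correction with N = 1,440: n = n₀ / (1 + (n₀−1)/N) = 199 / (1 + 198/1440) = 199 / 1.1375 ≈ 174.95.
Rounding up, n = 175.

175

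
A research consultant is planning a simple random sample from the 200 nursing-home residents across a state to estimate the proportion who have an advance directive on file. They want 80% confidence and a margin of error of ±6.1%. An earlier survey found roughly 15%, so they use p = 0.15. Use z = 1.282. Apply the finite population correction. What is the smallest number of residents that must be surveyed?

45

Unadjusted: n₀ = 1.282² × 0.15 × 0.85 / 0.061² ≈ 56.32, so n₀ = 57.
Finite population correction with N = 200: n = n₀ / (1 + (n₀−1)/N) = 57 / (1 + 56/200) = 57 / 1.2800 ≈ 44.53.
Rounding up, n = 45.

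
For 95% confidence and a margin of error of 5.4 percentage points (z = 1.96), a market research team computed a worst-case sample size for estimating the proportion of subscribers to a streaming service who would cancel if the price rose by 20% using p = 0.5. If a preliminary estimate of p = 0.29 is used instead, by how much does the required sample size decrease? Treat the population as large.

58

Conservative (p = 0.5): n = 1.96² × 0.25 / 0.054² ≈ 329.36 → 330.
Using p = 0.29: p(1−p) = 0.2059, so n = 1.96² × 0.2059 / 0.054² ≈ 271.26 → 272.
Reduction: 330 − 272 = 58.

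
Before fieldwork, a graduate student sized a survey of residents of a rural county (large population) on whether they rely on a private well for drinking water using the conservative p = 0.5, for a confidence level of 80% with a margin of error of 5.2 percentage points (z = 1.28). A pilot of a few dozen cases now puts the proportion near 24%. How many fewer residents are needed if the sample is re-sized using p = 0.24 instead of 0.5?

41

Conservative (p = 0.5): n = 1.28² × 0.25 / 0.052² ≈ 151.48 → 152.
Using p = 0.24: p(1−p) = 0.1824, so n = 1.28² × 0.1824 / 0.052² ≈ 110.52 → 111.
Reduction: 152 − 111 = 41.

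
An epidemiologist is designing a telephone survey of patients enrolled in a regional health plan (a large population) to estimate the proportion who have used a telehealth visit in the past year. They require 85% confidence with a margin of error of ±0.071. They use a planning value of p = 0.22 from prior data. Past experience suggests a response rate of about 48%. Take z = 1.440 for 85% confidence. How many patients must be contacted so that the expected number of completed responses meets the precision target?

148

Completed interviews needed: n₀ = 1.440² × 0.1716 / 0.071² ≈ 70.59 → 71.
At a 48% response rate, contacts needed = 71 / 0.48 ≈ 147.92 → 148.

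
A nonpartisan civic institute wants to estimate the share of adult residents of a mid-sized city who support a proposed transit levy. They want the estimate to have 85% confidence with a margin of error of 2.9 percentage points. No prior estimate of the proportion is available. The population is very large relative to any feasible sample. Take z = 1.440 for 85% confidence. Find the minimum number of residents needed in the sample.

617

With no prior estimate, use p = 0.5, giving p(1−p) = 0.25.
n = z²·p(1−p)/E² = 1.440² × 0.2500 / 0.029² = 2.0736 × 0.2500 / 0.000841 ≈ 616.41.
Rounding up gives n = 617.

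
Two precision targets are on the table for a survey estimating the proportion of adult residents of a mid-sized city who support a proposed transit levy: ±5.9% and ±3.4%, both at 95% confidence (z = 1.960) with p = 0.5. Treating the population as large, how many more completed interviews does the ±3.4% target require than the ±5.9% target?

At ±5.9%: n = 1.960² × 0.2500 / 0.059² ≈ 275.90 → 276.
At ±3.4%: n = 1.960² × 0.2500 / 0.034² ≈ 830.80 → 831.
Additional respondents: 831 − 276 = 555.

555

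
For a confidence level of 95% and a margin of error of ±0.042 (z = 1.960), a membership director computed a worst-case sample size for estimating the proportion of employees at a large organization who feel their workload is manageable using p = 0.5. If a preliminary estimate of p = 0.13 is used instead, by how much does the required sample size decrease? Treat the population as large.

Conservative (p = 0.5): n = 1.960² × 0.25 / 0.042² ≈ 544.44 → 545.
Using p = 0.13: p(1−p) = 0.1131, so n = 1.960² × 0.1131 / 0.042² ≈ 246.31 → 247.
Reduction: 545 − 247 = 298.

298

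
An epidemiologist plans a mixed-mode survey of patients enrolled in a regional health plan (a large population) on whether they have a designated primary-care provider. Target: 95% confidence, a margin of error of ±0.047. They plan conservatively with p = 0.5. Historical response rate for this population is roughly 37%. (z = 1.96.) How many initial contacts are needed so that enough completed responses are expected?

1176

Completed interviews needed: n₀ = 1.96² × 0.2500 / 0.047² ≈ 434.77 → 435.
At a 37% response rate, contacts needed = 435 / 0.37 ≈ 1175.68 → 1176.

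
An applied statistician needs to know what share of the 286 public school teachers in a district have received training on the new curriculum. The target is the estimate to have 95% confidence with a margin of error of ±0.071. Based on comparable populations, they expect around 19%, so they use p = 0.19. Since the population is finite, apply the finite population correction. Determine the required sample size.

For 95% confidence, z = 1.960.
Unadjusted: n₀ = 1.960² × 0.19 × 0.81 / 0.071² ≈ 117.28, so n₀ = 118.
Finite population correction with N = 286: n = n₀ / (1 + (n₀−1)/N) = 118 / (1 + 117/286) = 118 / 1.4091 ≈ 83.74.
Rounding up, n = 84.

84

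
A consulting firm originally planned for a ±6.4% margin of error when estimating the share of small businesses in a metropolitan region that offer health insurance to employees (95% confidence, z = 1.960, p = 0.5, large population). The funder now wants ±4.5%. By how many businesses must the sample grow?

240

At ±6.4%: n = 1.960² × 0.2500 / 0.064² ≈ 234.47 → 235.
At ±4.5%: n = 1.960² × 0.2500 / 0.045² ≈ 474.27 → 475.
Additional respondents: 475 − 235 = 240.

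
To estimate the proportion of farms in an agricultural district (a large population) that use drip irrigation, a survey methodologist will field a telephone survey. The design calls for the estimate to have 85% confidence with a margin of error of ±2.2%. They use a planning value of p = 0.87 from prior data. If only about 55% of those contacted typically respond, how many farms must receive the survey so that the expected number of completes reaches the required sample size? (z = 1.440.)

882

Completed interviews needed: n₀ = 1.440² × 0.1131 / 0.022² ≈ 484.55 → 485.
At a 55% response rate, contacts needed = 485 / 0.55 ≈ 881.82 → 882.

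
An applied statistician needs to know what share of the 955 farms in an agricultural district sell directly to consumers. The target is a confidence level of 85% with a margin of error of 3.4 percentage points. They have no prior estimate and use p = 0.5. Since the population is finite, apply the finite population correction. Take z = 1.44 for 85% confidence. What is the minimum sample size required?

306

Unadjusted: n₀ = 1.44² × 0.50 × 0.50 / 0.034² ≈ 448.44, so n₀ = 449.
Finite population correction with N = 955: n = n₀ / (1 + (n₀−1)/N) = 449 / (1 + 448/955) = 449 / 1.4691 ≈ 305.63.
Rounding up, n = 306.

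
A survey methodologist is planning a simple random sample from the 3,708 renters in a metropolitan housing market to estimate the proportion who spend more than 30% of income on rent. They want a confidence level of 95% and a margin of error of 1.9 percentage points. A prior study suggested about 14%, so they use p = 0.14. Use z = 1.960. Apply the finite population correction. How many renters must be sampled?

Unadjusted: n₀ = 1.960² × 0.14 × 0.86 / 0.019² ≈ 1281.24, so n₀ = 1282.
Finite population correction with N = 3,708: n = n₀ / (1 + (n₀−1)/N) = 1282 / (1 + 1281/3708) = 1282 / 1.3455 ≈ 952.83.
Rounding up, n = 953.

953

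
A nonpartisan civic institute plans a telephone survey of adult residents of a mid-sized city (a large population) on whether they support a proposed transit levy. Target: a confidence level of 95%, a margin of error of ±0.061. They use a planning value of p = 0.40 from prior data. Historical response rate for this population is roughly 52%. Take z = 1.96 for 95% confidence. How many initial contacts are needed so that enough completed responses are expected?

Completed interviews needed: n₀ = 1.96² × 0.2400 / 0.061² ≈ 247.78 → 248.
At a 52% response rate, contacts needed = 248 / 0.52 ≈ 476.92 → 477.

477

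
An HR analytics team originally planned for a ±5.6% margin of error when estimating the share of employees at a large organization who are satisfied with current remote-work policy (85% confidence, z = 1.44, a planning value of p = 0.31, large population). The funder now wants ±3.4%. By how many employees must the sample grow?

242

At ±5.6%: n = 1.44² × 0.2139 / 0.056² ≈ 141.44 → 142.
At ±3.4%: n = 1.44² × 0.2139 / 0.034² ≈ 383.69 → 384.
Additional respondents: 384 − 142 = 242.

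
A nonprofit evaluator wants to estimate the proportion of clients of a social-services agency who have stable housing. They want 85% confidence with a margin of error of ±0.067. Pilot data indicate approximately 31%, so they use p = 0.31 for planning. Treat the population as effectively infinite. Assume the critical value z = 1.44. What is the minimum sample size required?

With p = 0.31, p(1−p) = 0.2139.
n = z²·p(1−p)/E² = 1.44² × 0.2139 / 0.067² = 2.0736 × 0.2139 / 0.004489 ≈ 98.81.
Rounding up gives n = 99.

99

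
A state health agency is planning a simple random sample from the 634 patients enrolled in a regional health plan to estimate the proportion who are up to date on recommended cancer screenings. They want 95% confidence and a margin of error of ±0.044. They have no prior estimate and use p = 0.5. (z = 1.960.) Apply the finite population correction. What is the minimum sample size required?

Unadjusted: n₀ = 1.960² × 0.50 × 0.50 / 0.044² ≈ 496.07, so n₀ = 497.
Finite population correction with N = 634: n = n₀ / (1 + (n₀−1)/N) = 497 / (1 + 496/634) = 497 / 1.7823 ≈ 278.85.
Rounding up, n = 279.

279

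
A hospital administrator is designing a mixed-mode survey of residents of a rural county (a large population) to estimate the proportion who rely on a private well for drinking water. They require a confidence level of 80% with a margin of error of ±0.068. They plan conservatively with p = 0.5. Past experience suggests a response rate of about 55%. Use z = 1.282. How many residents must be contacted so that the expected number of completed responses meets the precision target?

Completed interviews needed: n₀ = 1.282² × 0.2500 / 0.068² ≈ 88.86 → 89.
At a 55% response rate, contacts needed = 89 / 0.55 ≈ 161.82 → 162.

162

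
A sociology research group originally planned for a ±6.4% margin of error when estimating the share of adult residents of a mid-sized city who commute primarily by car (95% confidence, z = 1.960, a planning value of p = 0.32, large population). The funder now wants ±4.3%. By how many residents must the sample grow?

At ±6.4%: n = 1.960² × 0.2176 / 0.064² ≈ 204.08 → 205.
At ±4.3%: n = 1.960² × 0.2176 / 0.043² ≈ 452.10 → 453.
Additional respondents: 453 − 205 = 248.

248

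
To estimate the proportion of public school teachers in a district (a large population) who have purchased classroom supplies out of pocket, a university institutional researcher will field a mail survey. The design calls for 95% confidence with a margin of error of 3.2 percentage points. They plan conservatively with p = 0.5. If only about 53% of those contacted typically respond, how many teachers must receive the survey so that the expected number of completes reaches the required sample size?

For 95% confidence, z = 1.96.
Completed interviews needed: n₀ = 1.96² × 0.2500 / 0.032² ≈ 937.89 → 938.
At a 53% response rate, contacts needed = 938 / 0.53 ≈ 1769.81 → 1770.

1770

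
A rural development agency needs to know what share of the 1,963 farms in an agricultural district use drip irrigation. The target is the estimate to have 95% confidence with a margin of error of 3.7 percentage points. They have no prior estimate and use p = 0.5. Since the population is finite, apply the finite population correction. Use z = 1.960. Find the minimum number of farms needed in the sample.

518

Unadjusted: n₀ = 1.960² × 0.50 × 0.50 / 0.037² ≈ 701.53, so n₀ = 702.
Finite population correction with N = 1,963: n = n₀ / (1 + (n₀−1)/N) = 702 / (1 + 701/1963) = 702 / 1.3571 ≈ 517.28.
Rounding up, n = 518.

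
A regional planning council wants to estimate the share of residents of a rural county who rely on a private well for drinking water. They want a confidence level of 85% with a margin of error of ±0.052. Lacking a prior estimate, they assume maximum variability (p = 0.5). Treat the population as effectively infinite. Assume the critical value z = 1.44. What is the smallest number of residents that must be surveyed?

192

With p = 0.5, p(1−p) = 0.25.
n = z²·p(1−p)/E² = 1.44² × 0.2500 / 0.052² = 2.0736 × 0.2500 / 0.002704 ≈ 191.72.
Rounding up gives n = 192.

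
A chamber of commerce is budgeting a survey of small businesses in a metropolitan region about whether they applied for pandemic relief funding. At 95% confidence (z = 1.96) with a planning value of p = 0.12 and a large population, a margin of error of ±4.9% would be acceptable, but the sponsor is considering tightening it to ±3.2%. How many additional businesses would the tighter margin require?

228

At ±4.9%: n = 1.96² × 0.1056 / 0.049² ≈ 168.96 → 169.
At ±3.2%: n = 1.96² × 0.1056 / 0.032² ≈ 396.16 → 397.
Additional respondents: 397 − 169 = 228.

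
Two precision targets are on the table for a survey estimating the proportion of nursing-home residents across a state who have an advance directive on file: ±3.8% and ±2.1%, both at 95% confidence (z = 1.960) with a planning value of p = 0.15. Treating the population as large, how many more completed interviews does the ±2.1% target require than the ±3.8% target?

At ±3.8%: n = 1.960² × 0.1275 / 0.038² ≈ 339.20 → 340.
At ±2.1%: n = 1.960² × 0.1275 / 0.021² ≈ 1110.67 → 1111.
Additional respondents: 1111 − 340 = 771.

771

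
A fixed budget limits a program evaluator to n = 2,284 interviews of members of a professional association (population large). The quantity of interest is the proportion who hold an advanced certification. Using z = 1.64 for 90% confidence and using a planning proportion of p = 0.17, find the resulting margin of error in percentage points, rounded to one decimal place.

1.3

SE(p̂) = √[p(1−p)/n] = √[0.1411/2284] = 0.00786.
E = z × SE = 1.64 × 0.00786 = 0.01289, or 1.3 percentage points.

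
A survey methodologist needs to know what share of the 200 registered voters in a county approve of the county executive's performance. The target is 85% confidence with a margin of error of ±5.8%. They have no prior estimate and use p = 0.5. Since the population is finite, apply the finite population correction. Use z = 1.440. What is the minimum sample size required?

Unadjusted: n₀ = 1.440² × 0.50 × 0.50 / 0.058² ≈ 154.10, so n₀ = 155.
Finite population correction with N = 200: n = n₀ / (1 + (n₀−1)/N) = 155 / (1 + 154/200) = 155 / 1.7700 ≈ 87.57.
Rounding up, n = 88.

88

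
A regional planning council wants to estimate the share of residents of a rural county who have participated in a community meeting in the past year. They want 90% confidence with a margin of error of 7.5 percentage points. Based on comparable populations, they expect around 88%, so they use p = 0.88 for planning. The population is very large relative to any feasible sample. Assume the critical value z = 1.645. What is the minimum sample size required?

With p = 0.88, p(1−p) = 0.1056.
n = z²·p(1−p)/E² = 1.645² × 0.1056 / 0.075² = 2.7060 × 0.1056 / 0.005625 ≈ 50.80.
Rounding up gives n = 51.

51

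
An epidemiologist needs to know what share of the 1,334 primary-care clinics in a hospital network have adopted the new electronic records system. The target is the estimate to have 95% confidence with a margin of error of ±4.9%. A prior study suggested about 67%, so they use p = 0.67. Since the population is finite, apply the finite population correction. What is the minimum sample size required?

280

For 95% confidence, z = 1.96.
Unadjusted: n₀ = 1.96² × 0.67 × 0.33 / 0.049² ≈ 353.76, so n₀ = 354.
Finite population correction with N = 1,334: n = n₀ / (1 + (n₀−1)/N) = 354 / (1 + 353/1334) = 354 / 1.2646 ≈ 279.93.
Rounding up, n = 280.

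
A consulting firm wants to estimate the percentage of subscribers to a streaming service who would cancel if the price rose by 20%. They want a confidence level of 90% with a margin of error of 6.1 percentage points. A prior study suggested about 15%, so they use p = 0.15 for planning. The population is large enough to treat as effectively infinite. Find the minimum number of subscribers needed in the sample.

For 90% confidence, z = 1.645.
With p = 0.15, p(1−p) = 0.1275.
n = z²·p(1−p)/E² = 1.645² × 0.1275 / 0.061² = 2.7060 × 0.1275 / 0.003721 ≈ 92.72.
Rounding up gives n = 93.

93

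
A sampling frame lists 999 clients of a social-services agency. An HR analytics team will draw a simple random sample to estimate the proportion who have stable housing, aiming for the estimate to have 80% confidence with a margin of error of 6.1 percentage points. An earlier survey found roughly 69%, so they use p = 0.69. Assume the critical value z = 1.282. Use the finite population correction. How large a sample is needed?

Unadjusted: n₀ = 1.282² × 0.69 × 0.31 / 0.061² ≈ 94.48, so n₀ = 95.
Finite population correction with N = 999: n = n₀ / (1 + (n₀−1)/N) = 95 / (1 + 94/999) = 95 / 1.0941 ≈ 86.83.
Rounding up, n = 87.

87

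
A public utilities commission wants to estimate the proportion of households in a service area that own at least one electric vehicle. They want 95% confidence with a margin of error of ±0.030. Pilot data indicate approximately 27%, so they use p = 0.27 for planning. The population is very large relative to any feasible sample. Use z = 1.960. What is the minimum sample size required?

With p = 0.27, p(1−p) = 0.1971.
n = z²·p(1−p)/E² = 1.960² × 0.1971 / 0.030² = 3.8416 × 0.1971 / 0.000900 ≈ 841.31.
Rounding up gives n = 842.

842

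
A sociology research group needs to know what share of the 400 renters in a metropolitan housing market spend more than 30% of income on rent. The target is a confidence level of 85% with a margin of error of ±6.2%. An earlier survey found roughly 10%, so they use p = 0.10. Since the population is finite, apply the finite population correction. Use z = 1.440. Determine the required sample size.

44

Unadjusted: n₀ = 1.440² × 0.10 × 0.90 / 0.062² ≈ 48.55, so n₀ = 49.
Finite population correction with N = 400: n = n₀ / (1 + (n₀−1)/N) = 49 / (1 + 48/400) = 49 / 1.1200 ≈ 43.75.
Rounding up, n = 44.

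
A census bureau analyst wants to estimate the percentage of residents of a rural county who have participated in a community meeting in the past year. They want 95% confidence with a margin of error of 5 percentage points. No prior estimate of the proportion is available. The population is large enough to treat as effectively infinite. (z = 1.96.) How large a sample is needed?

With no prior estimate, use p = 0.5, giving p(1−p) = 0.25.
n = z²·p(1−p)/E² = 1.96² × 0.2500 / 0.050² = 3.8416 × 0.2500 / 0.002500 ≈ 384.16.
Rounding up gives n = 385.

385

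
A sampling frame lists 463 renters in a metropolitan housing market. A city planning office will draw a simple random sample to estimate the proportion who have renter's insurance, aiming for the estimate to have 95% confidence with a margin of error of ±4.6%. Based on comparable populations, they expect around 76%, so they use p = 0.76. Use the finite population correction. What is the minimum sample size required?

For 95% confidence, z = 1.960.
Unadjusted: n₀ = 1.960² × 0.76 × 0.24 / 0.046² ≈ 331.15, so n₀ = 332.
Finite population correction with N = 463: n = n₀ / (1 + (n₀−1)/N) = 332 / (1 + 331/463) = 332 / 1.7149 ≈ 193.60.
Rounding up, n = 194.

194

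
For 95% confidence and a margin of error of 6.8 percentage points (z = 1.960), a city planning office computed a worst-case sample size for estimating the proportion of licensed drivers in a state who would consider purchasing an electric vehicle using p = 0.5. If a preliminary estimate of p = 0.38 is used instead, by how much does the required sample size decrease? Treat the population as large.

12

Conservative (p = 0.5): n = 1.960² × 0.25 / 0.068² ≈ 207.70 → 208.
Using p = 0.38: p(1−p) = 0.2356, so n = 1.960² × 0.2356 / 0.068² ≈ 195.74 → 196.
Reduction: 208 − 196 = 12.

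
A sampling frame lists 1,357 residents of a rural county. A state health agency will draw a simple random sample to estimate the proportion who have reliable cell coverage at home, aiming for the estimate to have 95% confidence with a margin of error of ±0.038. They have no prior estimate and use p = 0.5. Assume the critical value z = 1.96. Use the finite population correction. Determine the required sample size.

Unadjusted: n₀ = 1.96² × 0.50 × 0.50 / 0.038² ≈ 665.10, so n₀ = 666.
Finite population correction with N = 1,357: n = n₀ / (1 + (n₀−1)/N) = 666 / (1 + 665/1357) = 666 / 1.4901 ≈ 446.96.
Rounding up, n = 447.

447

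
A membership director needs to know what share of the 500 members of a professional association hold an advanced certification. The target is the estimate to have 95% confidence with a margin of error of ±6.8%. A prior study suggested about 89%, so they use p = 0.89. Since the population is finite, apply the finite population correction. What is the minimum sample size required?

For 95% confidence, z = 1.96.
Unadjusted: n₀ = 1.96² × 0.89 × 0.11 / 0.068² ≈ 81.33, so n₀ = 82.
Finite population correction with N = 500: n = n₀ / (1 + (n₀−1)/N) = 82 / (1 + 81/500) = 82 / 1.1620 ≈ 70.57.
Rounding up, n = 71.

71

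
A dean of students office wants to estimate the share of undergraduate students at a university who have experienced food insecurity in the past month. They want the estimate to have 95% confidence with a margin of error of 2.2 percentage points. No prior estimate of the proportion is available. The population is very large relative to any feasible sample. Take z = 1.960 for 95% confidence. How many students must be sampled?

1985

With no prior estimate, use p = 0.5, giving p(1−p) = 0.25.
n = z²·p(1−p)/E² = 1.960² × 0.2500 / 0.022² = 3.8416 × 0.2500 / 0.000484 ≈ 1984.30.
Rounding up gives n = 1985.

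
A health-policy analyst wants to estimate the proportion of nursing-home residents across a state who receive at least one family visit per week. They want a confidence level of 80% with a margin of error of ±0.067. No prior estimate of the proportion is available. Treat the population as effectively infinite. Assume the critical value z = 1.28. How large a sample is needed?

92

With no prior estimate, use p = 0.5, giving p(1−p) = 0.25.
n = z²·p(1−p)/E² = 1.28² × 0.2500 / 0.067² = 1.6384 × 0.2500 / 0.004489 ≈ 91.25.
Rounding up gives n = 92.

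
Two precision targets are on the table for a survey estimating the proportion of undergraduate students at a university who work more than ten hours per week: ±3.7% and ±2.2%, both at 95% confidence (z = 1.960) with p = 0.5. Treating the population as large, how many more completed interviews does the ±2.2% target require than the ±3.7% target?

1283

At ±3.7%: n = 1.960² × 0.2500 / 0.037² ≈ 701.53 → 702.
At ±2.2%: n = 1.960² × 0.2500 / 0.022² ≈ 1984.30 → 1985.
Additional respondents: 1985 − 702 = 1283.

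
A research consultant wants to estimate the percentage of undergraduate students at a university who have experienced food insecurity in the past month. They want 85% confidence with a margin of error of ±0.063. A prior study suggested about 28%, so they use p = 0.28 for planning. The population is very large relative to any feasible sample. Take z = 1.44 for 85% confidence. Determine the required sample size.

With p = 0.28, p(1−p) = 0.2016.
n = z²·p(1−p)/E² = 1.44² × 0.2016 / 0.063² = 2.0736 × 0.2016 / 0.003969 ≈ 105.33.
Rounding up gives n = 106.

106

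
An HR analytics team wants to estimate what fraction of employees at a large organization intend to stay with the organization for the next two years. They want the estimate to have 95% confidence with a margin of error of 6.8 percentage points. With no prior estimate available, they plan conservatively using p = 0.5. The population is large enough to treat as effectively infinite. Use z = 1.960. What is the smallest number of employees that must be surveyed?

With p = 0.5, p(1−p) = 0.25.
n = z²·p(1−p)/E² = 1.960² × 0.2500 / 0.068² = 3.8416 × 0.2500 / 0.004624 ≈ 207.70.
Rounding up gives n = 208.

208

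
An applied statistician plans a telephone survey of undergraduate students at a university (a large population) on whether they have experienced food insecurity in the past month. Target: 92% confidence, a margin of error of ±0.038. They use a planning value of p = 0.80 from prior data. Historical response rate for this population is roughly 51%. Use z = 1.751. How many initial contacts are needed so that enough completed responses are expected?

667

Completed interviews needed: n₀ = 1.751² × 0.1600 / 0.038² ≈ 339.72 → 340.
At a 51% response rate, contacts needed = 340 / 0.51 ≈ 666.67 → 667.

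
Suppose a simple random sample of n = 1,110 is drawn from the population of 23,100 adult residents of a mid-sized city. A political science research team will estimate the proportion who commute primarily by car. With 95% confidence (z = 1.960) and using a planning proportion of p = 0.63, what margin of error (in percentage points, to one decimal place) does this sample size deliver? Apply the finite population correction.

2.8

Finite-population factor: (N−n)/(N−1) = (23100−1110)/(23100−1) = 0.9520.
SE(p̂) = √[p(1−p)/n · (N−n)/(N−1)] = √[0.2331/1110 × 0.9520] = 0.01414.
E = z × SE = 1.960 × 0.01414 = 0.02771 ≈ 2.8 percentage points.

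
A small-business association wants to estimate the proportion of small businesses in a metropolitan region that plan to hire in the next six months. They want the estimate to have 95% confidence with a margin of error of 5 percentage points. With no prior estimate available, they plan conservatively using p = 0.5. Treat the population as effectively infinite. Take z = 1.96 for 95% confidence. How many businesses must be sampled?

385

With p = 0.5, p(1−p) = 0.25.
n = z²·p(1−p)/E² = 1.96² × 0.2500 / 0.050² = 3.8416 × 0.2500 / 0.002500 ≈ 384.16.
Rounding up gives n = 385.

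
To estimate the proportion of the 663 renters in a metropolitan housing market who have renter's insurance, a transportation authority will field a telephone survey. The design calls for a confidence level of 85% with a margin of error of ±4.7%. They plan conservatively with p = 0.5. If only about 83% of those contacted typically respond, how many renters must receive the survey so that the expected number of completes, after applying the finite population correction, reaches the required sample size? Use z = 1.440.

210

Completed interviews needed (unadjusted): n₀ = 1.440² × 0.2500 / 0.047² ≈ 234.68 → 235.
FPC for N = 663: n = 235 / (1 + 234/663) = 235 / 1.3529 ≈ 173.70 → 174.
At an 83% response rate, contacts needed = 174 / 0.83 ≈ 209.64 → 210.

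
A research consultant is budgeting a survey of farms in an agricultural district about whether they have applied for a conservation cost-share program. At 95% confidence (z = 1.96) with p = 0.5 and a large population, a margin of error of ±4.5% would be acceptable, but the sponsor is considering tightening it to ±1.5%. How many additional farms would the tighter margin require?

At ±4.5%: n = 1.96² × 0.2500 / 0.045² ≈ 474.27 → 475.
At ±1.5%: n = 1.96² × 0.2500 / 0.015² ≈ 4268.44 → 4269.
Additional respondents: 4269 − 475 = 3794.

3794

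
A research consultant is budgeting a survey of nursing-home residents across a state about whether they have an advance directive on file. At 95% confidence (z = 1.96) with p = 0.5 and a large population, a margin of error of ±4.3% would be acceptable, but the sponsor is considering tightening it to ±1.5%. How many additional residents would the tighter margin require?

3749

At ±4.3%: n = 1.96² × 0.2500 / 0.043² ≈ 519.42 → 520.
At ±1.5%: n = 1.96² × 0.2500 / 0.015² ≈ 4268.44 → 4269.
Additional respondents: 4269 − 520 = 3749.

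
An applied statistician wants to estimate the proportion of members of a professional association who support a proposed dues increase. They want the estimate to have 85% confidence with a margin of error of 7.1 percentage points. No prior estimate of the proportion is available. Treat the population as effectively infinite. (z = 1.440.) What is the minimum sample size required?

103

With no prior estimate, use p = 0.5, giving p(1−p) = 0.25.
n = z²·p(1−p)/E² = 1.440² × 0.2500 / 0.071² = 2.0736 × 0.2500 / 0.005041 ≈ 102.84.
Rounding up gives n = 103.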